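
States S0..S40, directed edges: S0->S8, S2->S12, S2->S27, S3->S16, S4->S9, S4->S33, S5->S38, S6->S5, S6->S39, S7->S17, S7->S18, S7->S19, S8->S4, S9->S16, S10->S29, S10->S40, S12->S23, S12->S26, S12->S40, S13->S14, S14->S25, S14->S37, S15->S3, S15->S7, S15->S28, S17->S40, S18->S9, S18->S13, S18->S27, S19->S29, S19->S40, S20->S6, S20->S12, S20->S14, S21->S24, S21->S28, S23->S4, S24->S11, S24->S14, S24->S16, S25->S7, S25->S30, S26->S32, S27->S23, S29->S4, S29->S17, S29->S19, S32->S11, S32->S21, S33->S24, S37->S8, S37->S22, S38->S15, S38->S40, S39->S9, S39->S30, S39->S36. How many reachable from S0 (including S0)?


BFS from S0:
  layer 0: {S0}
  layer 1: {S8}
  layer 2: {S4}
  layer 3: {S9, S33}
  layer 4: {S16, S24}
  layer 5: {S11, S14}
  layer 6: {S25, S37}
  layer 7: {S7, S22, S30}
  layer 8: {S17, S18, S19}
  layer 9: {S13, S27, S29, S40}
  layer 10: {S23}
Reachable set: {S0, S4, S7, S8, S9, S11, S13, S14, S16, S17, S18, S19, S22, S23, S24, S25, S27, S29, S30, S33, S37, S40}
Count = 22

22


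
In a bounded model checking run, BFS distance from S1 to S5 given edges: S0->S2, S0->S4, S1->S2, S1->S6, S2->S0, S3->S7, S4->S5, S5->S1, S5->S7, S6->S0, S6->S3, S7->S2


BFS layer-by-layer from S1:
  dist 0: {S1}
  dist 1: {S2, S6}
  dist 2: {S0, S3}
  dist 3: {S4, S7}
  dist 4: {S5}
  -> S5 reached at distance 4
Shortest path length = 4

4


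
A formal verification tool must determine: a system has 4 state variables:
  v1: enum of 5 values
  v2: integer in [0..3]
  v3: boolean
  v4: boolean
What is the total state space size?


State space = product of domain sizes of all variables.
Domain sizes:
  v1 (enum of 5 values): 5
  v2 (integer in [0..3]): 4
  v3 (boolean): 2
  v4 (boolean): 2
Product = 5 * 4 * 2 * 2 = 80

80


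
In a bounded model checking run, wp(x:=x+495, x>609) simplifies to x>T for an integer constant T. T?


Formula: wp(x:=E, P) = P[E/x] (substitute E for x in postcondition)
Step 1: Postcondition: x>609
Step 2: Substitute x+495 for x: x+495>609
Step 3: Solve for x: x > 609-495 = 114

114


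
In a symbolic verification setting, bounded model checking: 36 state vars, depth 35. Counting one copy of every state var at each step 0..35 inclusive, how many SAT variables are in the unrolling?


BMC unrolls to depth k, creating one copy of each state var for steps 0..k.
Step count = 35 + 1 = 36 (steps 0 through 35)
Vars per step = 36
Total = 36 * 36 = 1296

1296


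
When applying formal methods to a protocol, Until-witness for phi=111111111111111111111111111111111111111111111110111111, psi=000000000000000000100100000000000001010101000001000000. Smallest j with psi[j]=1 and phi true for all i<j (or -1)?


(phi U psi) at 0: need smallest j with psi[j]=1 and phi[i]=1 for all i in [0,j).
Scan from step 0:
  step 0: phi=1, psi=0 -> continue
  step 1: phi=1, psi=0 -> continue
  step 2: phi=1, psi=0 -> continue
  step 3: phi=1, psi=0 -> continue
  step 18: psi=1 and phi held for [0,18) -> witness found
Witness step = 18

18


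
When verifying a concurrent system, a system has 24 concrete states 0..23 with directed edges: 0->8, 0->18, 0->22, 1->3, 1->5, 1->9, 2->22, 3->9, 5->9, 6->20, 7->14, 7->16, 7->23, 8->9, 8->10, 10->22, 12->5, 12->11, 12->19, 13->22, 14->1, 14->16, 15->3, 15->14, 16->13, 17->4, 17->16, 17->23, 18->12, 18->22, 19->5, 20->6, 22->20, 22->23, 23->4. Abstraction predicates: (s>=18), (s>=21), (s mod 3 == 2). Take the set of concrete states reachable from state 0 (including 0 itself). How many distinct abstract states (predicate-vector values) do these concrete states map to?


BFS from 0:
Concrete reachable: {0, 4, 5, 6, 8, 9, 10, 11, 12, 18, 19, 20, 22, 23}
Abstract via predicates (s>=18), (s>=21), (s mod 3 == 2):
  (0,0,0) <- {0, 4, 6, 9, 10, 12}
  (0,0,1) <- {5, 8, 11}
  (1,0,0) <- {18, 19}
  (1,0,1) <- {20}
  (1,1,0) <- {22}
  (1,1,1) <- {23}
Distinct abstract states = 6

6


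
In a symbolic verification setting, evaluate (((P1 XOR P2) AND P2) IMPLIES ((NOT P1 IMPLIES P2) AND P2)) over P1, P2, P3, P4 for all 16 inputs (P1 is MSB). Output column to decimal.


Formula: (((P1 XOR P2) AND P2) IMPLIES ((NOT P1 IMPLIES P2) AND P2)) over P1, P2, P3, P4 (16 rows)
Evaluate each row (bits = P1,P2,P3,P4, MSB first):
  row 0 [0000]: (((0 XOR 0) AND 0) IMPLIES ((NOT 0 IMPLIES 0) AND 0)) -> 1
  row 1 [0001]: (((0 XOR 0) AND 0) IMPLIES ((NOT 0 IMPLIES 0) AND 0)) -> 1
  row 2 [0010]: (((0 XOR 0) AND 0) IMPLIES ((NOT 0 IMPLIES 0) AND 0)) -> 1
  row 3 [0011]: (((0 XOR 0) AND 0) IMPLIES ((NOT 0 IMPLIES 0) AND 0)) -> 1
  row 4 [0100]: (((0 XOR 1) AND 1) IMPLIES ((NOT 0 IMPLIES 1) AND 1)) -> 1
  row 5 [0101]: (((0 XOR 1) AND 1) IMPLIES ((NOT 0 IMPLIES 1) AND 1)) -> 1
  row 6 [0110]: (((0 XOR 1) AND 1) IMPLIES ((NOT 0 IMPLIES 1) AND 1)) -> 1
  row 7 [0111]: (((0 XOR 1) AND 1) IMPLIES ((NOT 0 IMPLIES 1) AND 1)) -> 1
  row 8 [1000]: (((1 XOR 0) AND 0) IMPLIES ((NOT 1 IMPLIES 0) AND 0)) -> 1
  row 9 [1001]: (((1 XOR 0) AND 0) IMPLIES ((NOT 1 IMPLIES 0) AND 0)) -> 1
  row 10 [1010]: (((1 XOR 0) AND 0) IMPLIES ((NOT 1 IMPLIES 0) AND 0)) -> 1
  row 11 [1011]: (((1 XOR 0) AND 0) IMPLIES ((NOT 1 IMPLIES 0) AND 0)) -> 1
  row 12 [1100]: (((1 XOR 1) AND 1) IMPLIES ((NOT 1 IMPLIES 1) AND 1)) -> 1
  row 13 [1101]: (((1 XOR 1) AND 1) IMPLIES ((NOT 1 IMPLIES 1) AND 1)) -> 1
  row 14 [1110]: (((1 XOR 1) AND 1) IMPLIES ((NOT 1 IMPLIES 1) AND 1)) -> 1
  row 15 [1111]: (((1 XOR 1) AND 1) IMPLIES ((NOT 1 IMPLIES 1) AND 1)) -> 1
Full result column, 4 rows per line (P1,P2 fixed per line; P3,P4 runs 00..11 left to right):
  rows 0-3 [P1,P2=00]: 1111  = hex F
  rows 4-7 [P1,P2=01]: 1111  = hex F
  rows 8-11 [P1,P2=10]: 1111  = hex F
  rows 12-15 [P1,P2=11]: 1111  = hex F
Output column (row 0 .. row 15) = 1111111111111111
Output column grouped in 4s = 1111 1111 1111 1111 = 0xFFFF
Convert to decimal digit by digit (value = value*16 + digit):
  F -> 15
  15*16 + 15 (F) = 255
  255*16 + 15 (F) = 4095
  4095*16 + 15 (F) = 65535
Decimal = 65535

65535


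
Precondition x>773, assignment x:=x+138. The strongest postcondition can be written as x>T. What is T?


Formula: sp(P, x:=E) = exists old_x. (x = E[old_x/x]) AND P[old_x/x] (old_x is the value of x before the assignment; eliminate old_x by solving x = E[old_x/x] for old_x)
Step 1: Precondition P: x>773, i.e. old_x > 773
Step 2: Assignment gives x = old_x + 138, so old_x = x - 138
Step 3: Substitute into P: x - 138 > 773
Step 4: Simplify: x > 773+138 = 911

911


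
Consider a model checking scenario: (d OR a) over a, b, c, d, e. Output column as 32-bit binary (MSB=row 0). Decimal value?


Formula: (d OR a) over a, b, c, d, e (32 rows)
Evaluate each row (bits = a,b,c,d,e, MSB first):
  row 0 [00000]: (0 OR 0) -> 0
  row 1 [00001]: (0 OR 0) -> 0
  row 2 [00010]: (1 OR 0) -> 1
  row 3 [00011]: (1 OR 0) -> 1
  row 4 [00100]: (0 OR 0) -> 0
  row 5 [00101]: (0 OR 0) -> 0
  row 6 [00110]: (1 OR 0) -> 1
  row 7 [00111]: (1 OR 0) -> 1
  row 8 [01000]: (0 OR 0) -> 0
  row 9 [01001]: (0 OR 0) -> 0
  row 10 [01010]: (1 OR 0) -> 1
  row 11 [01011]: (1 OR 0) -> 1
  row 12 [01100]: (0 OR 0) -> 0
  row 13 [01101]: (0 OR 0) -> 0
  row 14 [01110]: (1 OR 0) -> 1
  row 15 [01111]: (1 OR 0) -> 1
  row 16 [10000]: (0 OR 1) -> 1
  row 17 [10001]: (0 OR 1) -> 1
  row 18 [10010]: (1 OR 1) -> 1
  row 19 [10011]: (1 OR 1) -> 1
  row 20 [10100]: (0 OR 1) -> 1
  row 21 [10101]: (0 OR 1) -> 1
  row 22 [10110]: (1 OR 1) -> 1
  row 23 [10111]: (1 OR 1) -> 1
  row 24 [11000]: (0 OR 1) -> 1
  row 25 [11001]: (0 OR 1) -> 1
  row 26 [11010]: (1 OR 1) -> 1
  row 27 [11011]: (1 OR 1) -> 1
  row 28 [11100]: (0 OR 1) -> 1
  row 29 [11101]: (0 OR 1) -> 1
  row 30 [11110]: (1 OR 1) -> 1
  row 31 [11111]: (1 OR 1) -> 1
Full result column, 4 rows per line (a,b,c fixed per line; d,e runs 00..11 left to right):
  rows 0-3 [a,b,c=000]: 0011  = hex 3
  rows 4-7 [a,b,c=001]: 0011  = hex 3
  rows 8-11 [a,b,c=010]: 0011  = hex 3
  rows 12-15 [a,b,c=011]: 0011  = hex 3
  rows 16-19 [a,b,c=100]: 1111  = hex F
  rows 20-23 [a,b,c=101]: 1111  = hex F
  rows 24-27 [a,b,c=110]: 1111  = hex F
  rows 28-31 [a,b,c=111]: 1111  = hex F
Output column (row 0 .. row 31) = 00110011001100111111111111111111
Output column grouped in 4s = 0011 0011 0011 0011 1111 1111 1111 1111 = 0x3333FFFF
Convert to decimal digit by digit (value = value*16 + digit):
  3 -> 3
  3*16 + 3 = 51
  51*16 + 3 = 819
  819*16 + 3 = 13107
  13107*16 + 15 (F) = 209727
  209727*16 + 15 (F) = 3355647
  3355647*16 + 15 (F) = 53690367
  53690367*16 + 15 (F) = 859045887
Decimal = 859045887

859045887


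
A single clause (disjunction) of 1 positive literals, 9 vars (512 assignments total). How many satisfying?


Step 1: Total=2^9=512
Step 2: Unsat when all 1 false: 2^8=256
Step 3: Sat=512-256=256

256


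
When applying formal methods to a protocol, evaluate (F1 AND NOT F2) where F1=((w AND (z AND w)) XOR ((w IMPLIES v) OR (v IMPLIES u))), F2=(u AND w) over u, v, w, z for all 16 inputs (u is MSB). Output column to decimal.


F1 = ((w AND (z AND w)) XOR ((w IMPLIES v) OR (v IMPLIES u)))
F2 = (u AND w)
Counterexample to F1=>F2 is where F1=1 and F2=0.
Evaluate each row (bits = u,v,w,z, MSB first):
  row 0 [0000]: F1=1 F2=0 -> F1&~F2 -> 1
  row 1 [0001]: F1=1 F2=0 -> F1&~F2 -> 1
  row 2 [0010]: F1=1 F2=0 -> F1&~F2 -> 1
  row 3 [0011]: F1=0 F2=0 -> F1&~F2 -> 0
  row 4 [0100]: F1=1 F2=0 -> F1&~F2 -> 1
  row 5 [0101]: F1=1 F2=0 -> F1&~F2 -> 1
  row 6 [0110]: F1=1 F2=0 -> F1&~F2 -> 1
  row 7 [0111]: F1=0 F2=0 -> F1&~F2 -> 0
  row 8 [1000]: F1=1 F2=0 -> F1&~F2 -> 1
  row 9 [1001]: F1=1 F2=0 -> F1&~F2 -> 1
  row 10 [1010]: F1=1 F2=1 -> F1&~F2 -> 0
  row 11 [1011]: F1=0 F2=1 -> F1&~F2 -> 0
  row 12 [1100]: F1=1 F2=0 -> F1&~F2 -> 1
  row 13 [1101]: F1=1 F2=0 -> F1&~F2 -> 1
  row 14 [1110]: F1=1 F2=1 -> F1&~F2 -> 0
  row 15 [1111]: F1=0 F2=1 -> F1&~F2 -> 0
Full result column, 4 rows per line (u,v fixed per line; w,z runs 00..11 left to right):
  rows 0-3 [u,v=00]: 1110  = hex E
  rows 4-7 [u,v=01]: 1110  = hex E
  rows 8-11 [u,v=10]: 1100  = hex C
  rows 12-15 [u,v=11]: 1100  = hex C
Counterexample vector (row 0 .. row 15) = 1110111011001100
Output column grouped in 4s = 1110 1110 1100 1100 = 0xEECC
Convert to decimal digit by digit (value = value*16 + digit):
  E -> 14
  14*16 + 14 (E) = 238
  238*16 + 12 (C) = 3820
  3820*16 + 12 (C) = 61132
Decimal = 61132

61132


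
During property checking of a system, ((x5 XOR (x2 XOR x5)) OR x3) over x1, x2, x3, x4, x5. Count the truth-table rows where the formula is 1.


Formula: ((x5 XOR (x2 XOR x5)) OR x3) over 5 vars (32 rows)
Evaluate each row (x1, x2, x3, x4, x5 as bits, MSB first):
  row 0 [00000]: ((0 XOR (0 XOR 0)) OR 0) -> 0
  row 1 [00001]: ((1 XOR (0 XOR 1)) OR 0) -> 0
  row 2 [00010]: ((0 XOR (0 XOR 0)) OR 0) -> 0
  row 3 [00011]: ((1 XOR (0 XOR 1)) OR 0) -> 0
  row 4 [00100]: ((0 XOR (0 XOR 0)) OR 1) -> 1
  row 5 [00101]: ((1 XOR (0 XOR 1)) OR 1) -> 1
  row 6 [00110]: ((0 XOR (0 XOR 0)) OR 1) -> 1
  row 7 [00111]: ((1 XOR (0 XOR 1)) OR 1) -> 1
  row 8 [01000]: ((0 XOR (1 XOR 0)) OR 0) -> 1
  row 9 [01001]: ((1 XOR (1 XOR 1)) OR 0) -> 1
  row 10 [01010]: ((0 XOR (1 XOR 0)) OR 0) -> 1
  row 11 [01011]: ((1 XOR (1 XOR 1)) OR 0) -> 1
  row 12 [01100]: ((0 XOR (1 XOR 0)) OR 1) -> 1
  row 13 [01101]: ((1 XOR (1 XOR 1)) OR 1) -> 1
  row 14 [01110]: ((0 XOR (1 XOR 0)) OR 1) -> 1
  row 15 [01111]: ((1 XOR (1 XOR 1)) OR 1) -> 1
  row 16 [10000]: ((0 XOR (0 XOR 0)) OR 0) -> 0
  row 17 [10001]: ((1 XOR (0 XOR 1)) OR 0) -> 0
  row 18 [10010]: ((0 XOR (0 XOR 0)) OR 0) -> 0
  row 19 [10011]: ((1 XOR (0 XOR 1)) OR 0) -> 0
  row 20 [10100]: ((0 XOR (0 XOR 0)) OR 1) -> 1
  row 21 [10101]: ((1 XOR (0 XOR 1)) OR 1) -> 1
  row 22 [10110]: ((0 XOR (0 XOR 0)) OR 1) -> 1
  row 23 [10111]: ((1 XOR (0 XOR 1)) OR 1) -> 1
  row 24 [11000]: ((0 XOR (1 XOR 0)) OR 0) -> 1
  row 25 [11001]: ((1 XOR (1 XOR 1)) OR 0) -> 1
  row 26 [11010]: ((0 XOR (1 XOR 0)) OR 0) -> 1
  row 27 [11011]: ((1 XOR (1 XOR 1)) OR 0) -> 1
  row 28 [11100]: ((0 XOR (1 XOR 0)) OR 1) -> 1
  row 29 [11101]: ((1 XOR (1 XOR 1)) OR 1) -> 1
  row 30 [11110]: ((0 XOR (1 XOR 0)) OR 1) -> 1
  row 31 [11111]: ((1 XOR (1 XOR 1)) OR 1) -> 1
Full result column, 8 rows per line (x1,x2 fixed per line; x3,x4,x5 runs 000..111 left to right):
  rows 0-7 [x1,x2=00]: 00001111  (ones: 4)
  rows 8-15 [x1,x2=01]: 11111111  (ones: 8)
  rows 16-23 [x1,x2=10]: 00001111  (ones: 4)
  rows 24-31 [x1,x2=11]: 11111111  (ones: 8)
Count of 1-rows = 4+8+4+8 = 24

24


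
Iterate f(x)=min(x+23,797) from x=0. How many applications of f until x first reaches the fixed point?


Step 1: x=0, cap=797, increment=23
Step 2: x grows by 23 each step until capped at 797; fixed point is x=797
Step 3: iterations = ceil(797/23) = 35

35


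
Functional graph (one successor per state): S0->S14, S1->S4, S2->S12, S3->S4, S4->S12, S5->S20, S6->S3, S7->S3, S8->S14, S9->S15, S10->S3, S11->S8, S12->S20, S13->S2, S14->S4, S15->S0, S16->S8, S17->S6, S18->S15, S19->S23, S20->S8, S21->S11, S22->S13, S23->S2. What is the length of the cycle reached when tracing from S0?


Trace from S0 until a state repeats:
  S0 -> S14 -> S4 -> S12 -> S20 -> S8 -> S14
S14 first seen at step 1, revisited at step 6.
Cycle length = 6 - 1 = 5

5


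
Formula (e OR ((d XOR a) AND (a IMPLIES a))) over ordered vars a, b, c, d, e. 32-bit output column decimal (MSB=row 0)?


Formula: (e OR ((d XOR a) AND (a IMPLIES a))) over a, b, c, d, e (32 rows)
Evaluate each row (bits = a,b,c,d,e, MSB first):
  row 0 [00000]: (0 OR ((0 XOR 0) AND (0 IMPLIES 0))) -> 0
  row 1 [00001]: (1 OR ((0 XOR 0) AND (0 IMPLIES 0))) -> 1
  row 2 [00010]: (0 OR ((1 XOR 0) AND (0 IMPLIES 0))) -> 1
  row 3 [00011]: (1 OR ((1 XOR 0) AND (0 IMPLIES 0))) -> 1
  row 4 [00100]: (0 OR ((0 XOR 0) AND (0 IMPLIES 0))) -> 0
  row 5 [00101]: (1 OR ((0 XOR 0) AND (0 IMPLIES 0))) -> 1
  row 6 [00110]: (0 OR ((1 XOR 0) AND (0 IMPLIES 0))) -> 1
  row 7 [00111]: (1 OR ((1 XOR 0) AND (0 IMPLIES 0))) -> 1
  row 8 [01000]: (0 OR ((0 XOR 0) AND (0 IMPLIES 0))) -> 0
  row 9 [01001]: (1 OR ((0 XOR 0) AND (0 IMPLIES 0))) -> 1
  row 10 [01010]: (0 OR ((1 XOR 0) AND (0 IMPLIES 0))) -> 1
  row 11 [01011]: (1 OR ((1 XOR 0) AND (0 IMPLIES 0))) -> 1
  row 12 [01100]: (0 OR ((0 XOR 0) AND (0 IMPLIES 0))) -> 0
  row 13 [01101]: (1 OR ((0 XOR 0) AND (0 IMPLIES 0))) -> 1
  row 14 [01110]: (0 OR ((1 XOR 0) AND (0 IMPLIES 0))) -> 1
  row 15 [01111]: (1 OR ((1 XOR 0) AND (0 IMPLIES 0))) -> 1
  row 16 [10000]: (0 OR ((0 XOR 1) AND (1 IMPLIES 1))) -> 1
  row 17 [10001]: (1 OR ((0 XOR 1) AND (1 IMPLIES 1))) -> 1
  row 18 [10010]: (0 OR ((1 XOR 1) AND (1 IMPLIES 1))) -> 0
  row 19 [10011]: (1 OR ((1 XOR 1) AND (1 IMPLIES 1))) -> 1
  row 20 [10100]: (0 OR ((0 XOR 1) AND (1 IMPLIES 1))) -> 1
  row 21 [10101]: (1 OR ((0 XOR 1) AND (1 IMPLIES 1))) -> 1
  row 22 [10110]: (0 OR ((1 XOR 1) AND (1 IMPLIES 1))) -> 0
  row 23 [10111]: (1 OR ((1 XOR 1) AND (1 IMPLIES 1))) -> 1
  row 24 [11000]: (0 OR ((0 XOR 1) AND (1 IMPLIES 1))) -> 1
  row 25 [11001]: (1 OR ((0 XOR 1) AND (1 IMPLIES 1))) -> 1
  row 26 [11010]: (0 OR ((1 XOR 1) AND (1 IMPLIES 1))) -> 0
  row 27 [11011]: (1 OR ((1 XOR 1) AND (1 IMPLIES 1))) -> 1
  row 28 [11100]: (0 OR ((0 XOR 1) AND (1 IMPLIES 1))) -> 1
  row 29 [11101]: (1 OR ((0 XOR 1) AND (1 IMPLIES 1))) -> 1
  row 30 [11110]: (0 OR ((1 XOR 1) AND (1 IMPLIES 1))) -> 0
  row 31 [11111]: (1 OR ((1 XOR 1) AND (1 IMPLIES 1))) -> 1
Full result column, 4 rows per line (a,b,c fixed per line; d,e runs 00..11 left to right):
  rows 0-3 [a,b,c=000]: 0111  = hex 7
  rows 4-7 [a,b,c=001]: 0111  = hex 7
  rows 8-11 [a,b,c=010]: 0111  = hex 7
  rows 12-15 [a,b,c=011]: 0111  = hex 7
  rows 16-19 [a,b,c=100]: 1101  = hex D
  rows 20-23 [a,b,c=101]: 1101  = hex D
  rows 24-27 [a,b,c=110]: 1101  = hex D
  rows 28-31 [a,b,c=111]: 1101  = hex D
Output column (row 0 .. row 31) = 01110111011101111101110111011101
Output column grouped in 4s = 0111 0111 0111 0111 1101 1101 1101 1101 = 0x7777DDDD
Convert to decimal digit by digit (value = value*16 + digit):
  7 -> 7
  7*16 + 7 = 119
  119*16 + 7 = 1911
  1911*16 + 7 = 30583
  30583*16 + 13 (D) = 489341
  489341*16 + 13 (D) = 7829469
  7829469*16 + 13 (D) = 125271517
  125271517*16 + 13 (D) = 2004344285
Decimal = 2004344285

2004344285


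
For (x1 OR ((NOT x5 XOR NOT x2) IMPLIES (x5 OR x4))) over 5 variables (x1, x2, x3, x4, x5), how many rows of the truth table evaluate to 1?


Formula: (x1 OR ((NOT x5 XOR NOT x2) IMPLIES (x5 OR x4))) over 5 vars (32 rows)
Evaluate each row (x1, x2, x3, x4, x5 as bits, MSB first):
  row 0 [00000]: (0 OR ((NOT 0 XOR NOT 0) IMPLIES (0 OR 0))) -> 1
  row 1 [00001]: (0 OR ((NOT 1 XOR NOT 0) IMPLIES (1 OR 0))) -> 1
  row 2 [00010]: (0 OR ((NOT 0 XOR NOT 0) IMPLIES (0 OR 1))) -> 1
  row 3 [00011]: (0 OR ((NOT 1 XOR NOT 0) IMPLIES (1 OR 1))) -> 1
  row 4 [00100]: (0 OR ((NOT 0 XOR NOT 0) IMPLIES (0 OR 0))) -> 1
  row 5 [00101]: (0 OR ((NOT 1 XOR NOT 0) IMPLIES (1 OR 0))) -> 1
  row 6 [00110]: (0 OR ((NOT 0 XOR NOT 0) IMPLIES (0 OR 1))) -> 1
  row 7 [00111]: (0 OR ((NOT 1 XOR NOT 0) IMPLIES (1 OR 1))) -> 1
  row 8 [01000]: (0 OR ((NOT 0 XOR NOT 1) IMPLIES (0 OR 0))) -> 0
  row 9 [01001]: (0 OR ((NOT 1 XOR NOT 1) IMPLIES (1 OR 0))) -> 1
  row 10 [01010]: (0 OR ((NOT 0 XOR NOT 1) IMPLIES (0 OR 1))) -> 1
  row 11 [01011]: (0 OR ((NOT 1 XOR NOT 1) IMPLIES (1 OR 1))) -> 1
  row 12 [01100]: (0 OR ((NOT 0 XOR NOT 1) IMPLIES (0 OR 0))) -> 0
  row 13 [01101]: (0 OR ((NOT 1 XOR NOT 1) IMPLIES (1 OR 0))) -> 1
  row 14 [01110]: (0 OR ((NOT 0 XOR NOT 1) IMPLIES (0 OR 1))) -> 1
  row 15 [01111]: (0 OR ((NOT 1 XOR NOT 1) IMPLIES (1 OR 1))) -> 1
  row 16 [10000]: (1 OR ((NOT 0 XOR NOT 0) IMPLIES (0 OR 0))) -> 1
  row 17 [10001]: (1 OR ((NOT 1 XOR NOT 0) IMPLIES (1 OR 0))) -> 1
  row 18 [10010]: (1 OR ((NOT 0 XOR NOT 0) IMPLIES (0 OR 1))) -> 1
  row 19 [10011]: (1 OR ((NOT 1 XOR NOT 0) IMPLIES (1 OR 1))) -> 1
  row 20 [10100]: (1 OR ((NOT 0 XOR NOT 0) IMPLIES (0 OR 0))) -> 1
  row 21 [10101]: (1 OR ((NOT 1 XOR NOT 0) IMPLIES (1 OR 0))) -> 1
  row 22 [10110]: (1 OR ((NOT 0 XOR NOT 0) IMPLIES (0 OR 1))) -> 1
  row 23 [10111]: (1 OR ((NOT 1 XOR NOT 0) IMPLIES (1 OR 1))) -> 1
  row 24 [11000]: (1 OR ((NOT 0 XOR NOT 1) IMPLIES (0 OR 0))) -> 1
  row 25 [11001]: (1 OR ((NOT 1 XOR NOT 1) IMPLIES (1 OR 0))) -> 1
  row 26 [11010]: (1 OR ((NOT 0 XOR NOT 1) IMPLIES (0 OR 1))) -> 1
  row 27 [11011]: (1 OR ((NOT 1 XOR NOT 1) IMPLIES (1 OR 1))) -> 1
  row 28 [11100]: (1 OR ((NOT 0 XOR NOT 1) IMPLIES (0 OR 0))) -> 1
  row 29 [11101]: (1 OR ((NOT 1 XOR NOT 1) IMPLIES (1 OR 0))) -> 1
  row 30 [11110]: (1 OR ((NOT 0 XOR NOT 1) IMPLIES (0 OR 1))) -> 1
  row 31 [11111]: (1 OR ((NOT 1 XOR NOT 1) IMPLIES (1 OR 1))) -> 1
Full result column, 8 rows per line (x1,x2 fixed per line; x3,x4,x5 runs 000..111 left to right):
  rows 0-7 [x1,x2=00]: 11111111  (ones: 8)
  rows 8-15 [x1,x2=01]: 01110111  (ones: 6)
  rows 16-23 [x1,x2=10]: 11111111  (ones: 8)
  rows 24-31 [x1,x2=11]: 11111111  (ones: 8)
Count of 1-rows = 8+6+8+8 = 30

30


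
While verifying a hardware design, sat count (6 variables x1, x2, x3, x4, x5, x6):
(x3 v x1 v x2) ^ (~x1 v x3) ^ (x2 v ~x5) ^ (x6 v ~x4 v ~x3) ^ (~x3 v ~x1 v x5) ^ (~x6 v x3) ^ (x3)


CNF with 7 clauses over 6 vars (64 assignments).
An assignment satisfies CNF iff every clause has >=1 true literal.
Check each row (bits = x1,x2,x3,x4,x5,x6; clause T/F shown):
  row 0 [000000]: clauses=FTTTTTF -> 0
  row 1 [000001]: clauses=FTTTTFF -> 0
  row 2 [000010]: clauses=FTFTTTF -> 0
  row 3 [000011]: clauses=FTFTTFF -> 0
  row 4 [000100]: clauses=FTTTTTF -> 0
  (every remaining row is evaluated the same way; all 64 results are listed next)
Full result column, 8 rows per line (x1,x2,x3 fixed per line; x4,x5,x6 runs 000..111 left to right):
  rows 0-7 [x1,x2,x3=000]: 00000000  (ones: 0)
  rows 8-15 [x1,x2,x3=001]: 11000100  (ones: 3)
  rows 16-23 [x1,x2,x3=010]: 00000000  (ones: 0)
  rows 24-31 [x1,x2,x3=011]: 11110101  (ones: 6)
  rows 32-39 [x1,x2,x3=100]: 00000000  (ones: 0)
  rows 40-47 [x1,x2,x3=101]: 00000000  (ones: 0)
  rows 48-55 [x1,x2,x3=110]: 00000000  (ones: 0)
  rows 56-63 [x1,x2,x3=111]: 00110001  (ones: 3)
Satisfying assignments = 0+3+0+6+0+0+0+3 = 12

12


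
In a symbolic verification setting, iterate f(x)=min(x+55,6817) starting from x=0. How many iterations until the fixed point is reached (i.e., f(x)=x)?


Step 1: x=0, cap=6817, increment=55
Step 2: x grows by 55 each step until capped at 6817; fixed point is x=6817
Step 3: iterations = ceil(6817/55) = 124

124


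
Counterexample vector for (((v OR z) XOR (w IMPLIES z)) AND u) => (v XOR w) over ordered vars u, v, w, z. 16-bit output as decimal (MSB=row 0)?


F1 = (((v OR z) XOR (w IMPLIES z)) AND u)
F2 = (v XOR w)
Counterexample to F1=>F2 is where F1=1 and F2=0.
Evaluate each row (bits = u,v,w,z, MSB first):
  row 0 [0000]: F1=0 F2=0 -> F1&~F2 -> 0
  row 1 [0001]: F1=0 F2=0 -> F1&~F2 -> 0
  row 2 [0010]: F1=0 F2=1 -> F1&~F2 -> 0
  row 3 [0011]: F1=0 F2=1 -> F1&~F2 -> 0
  row 4 [0100]: F1=0 F2=1 -> F1&~F2 -> 0
  row 5 [0101]: F1=0 F2=1 -> F1&~F2 -> 0
  row 6 [0110]: F1=0 F2=0 -> F1&~F2 -> 0
  row 7 [0111]: F1=0 F2=0 -> F1&~F2 -> 0
  row 8 [1000]: F1=1 F2=0 -> F1&~F2 -> 1
  row 9 [1001]: F1=0 F2=0 -> F1&~F2 -> 0
  row 10 [1010]: F1=0 F2=1 -> F1&~F2 -> 0
  row 11 [1011]: F1=0 F2=1 -> F1&~F2 -> 0
  row 12 [1100]: F1=0 F2=1 -> F1&~F2 -> 0
  row 13 [1101]: F1=0 F2=1 -> F1&~F2 -> 0
  row 14 [1110]: F1=1 F2=0 -> F1&~F2 -> 1
  row 15 [1111]: F1=0 F2=0 -> F1&~F2 -> 0
Full result column, 4 rows per line (u,v fixed per line; w,z runs 00..11 left to right):
  rows 0-3 [u,v=00]: 0000  = hex 0
  rows 4-7 [u,v=01]: 0000  = hex 0
  rows 8-11 [u,v=10]: 1000  = hex 8
  rows 12-15 [u,v=11]: 0010  = hex 2
Counterexample vector (row 0 .. row 15) = 0000000010000010
Output column grouped in 4s = 0000 0000 1000 0010 = 0x0082
Convert to decimal digit by digit (value = value*16 + digit):
  0 -> 0
  0*16 + 0 = 0
  0*16 + 8 = 8
  8*16 + 2 = 130
Decimal = 130

130


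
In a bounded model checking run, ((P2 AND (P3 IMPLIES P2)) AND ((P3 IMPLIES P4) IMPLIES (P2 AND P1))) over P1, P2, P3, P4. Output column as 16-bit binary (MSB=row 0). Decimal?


Formula: ((P2 AND (P3 IMPLIES P2)) AND ((P3 IMPLIES P4) IMPLIES (P2 AND P1))) over P1, P2, P3, P4 (16 rows)
Evaluate each row (bits = P1,P2,P3,P4, MSB first):
  row 0 [0000]: ((0 AND (0 IMPLIES 0)) AND ((0 IMPLIES 0) IMPLIES (0 AND 0))) -> 0
  row 1 [0001]: ((0 AND (0 IMPLIES 0)) AND ((0 IMPLIES 1) IMPLIES (0 AND 0))) -> 0
  row 2 [0010]: ((0 AND (1 IMPLIES 0)) AND ((1 IMPLIES 0) IMPLIES (0 AND 0))) -> 0
  row 3 [0011]: ((0 AND (1 IMPLIES 0)) AND ((1 IMPLIES 1) IMPLIES (0 AND 0))) -> 0
  row 4 [0100]: ((1 AND (0 IMPLIES 1)) AND ((0 IMPLIES 0) IMPLIES (1 AND 0))) -> 0
  row 5 [0101]: ((1 AND (0 IMPLIES 1)) AND ((0 IMPLIES 1) IMPLIES (1 AND 0))) -> 0
  row 6 [0110]: ((1 AND (1 IMPLIES 1)) AND ((1 IMPLIES 0) IMPLIES (1 AND 0))) -> 1
  row 7 [0111]: ((1 AND (1 IMPLIES 1)) AND ((1 IMPLIES 1) IMPLIES (1 AND 0))) -> 0
  row 8 [1000]: ((0 AND (0 IMPLIES 0)) AND ((0 IMPLIES 0) IMPLIES (0 AND 1))) -> 0
  row 9 [1001]: ((0 AND (0 IMPLIES 0)) AND ((0 IMPLIES 1) IMPLIES (0 AND 1))) -> 0
  row 10 [1010]: ((0 AND (1 IMPLIES 0)) AND ((1 IMPLIES 0) IMPLIES (0 AND 1))) -> 0
  row 11 [1011]: ((0 AND (1 IMPLIES 0)) AND ((1 IMPLIES 1) IMPLIES (0 AND 1))) -> 0
  row 12 [1100]: ((1 AND (0 IMPLIES 1)) AND ((0 IMPLIES 0) IMPLIES (1 AND 1))) -> 1
  row 13 [1101]: ((1 AND (0 IMPLIES 1)) AND ((0 IMPLIES 1) IMPLIES (1 AND 1))) -> 1
  row 14 [1110]: ((1 AND (1 IMPLIES 1)) AND ((1 IMPLIES 0) IMPLIES (1 AND 1))) -> 1
  row 15 [1111]: ((1 AND (1 IMPLIES 1)) AND ((1 IMPLIES 1) IMPLIES (1 AND 1))) -> 1
Full result column, 4 rows per line (P1,P2 fixed per line; P3,P4 runs 00..11 left to right):
  rows 0-3 [P1,P2=00]: 0000  = hex 0
  rows 4-7 [P1,P2=01]: 0010  = hex 2
  rows 8-11 [P1,P2=10]: 0000  = hex 0
  rows 12-15 [P1,P2=11]: 1111  = hex F
Output column (row 0 .. row 15) = 0000001000001111
Output column grouped in 4s = 0000 0010 0000 1111 = 0x020F
Convert to decimal digit by digit (value = value*16 + digit):
  0 -> 0
  0*16 + 2 = 2
  2*16 + 0 = 32
  32*16 + 15 (F) = 527
Decimal = 527

527


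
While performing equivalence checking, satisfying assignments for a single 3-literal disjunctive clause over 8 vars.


Step 1: Total=2^8=256
Step 2: Unsat when all 3 false: 2^5=32
Step 3: Sat=256-32=224

224


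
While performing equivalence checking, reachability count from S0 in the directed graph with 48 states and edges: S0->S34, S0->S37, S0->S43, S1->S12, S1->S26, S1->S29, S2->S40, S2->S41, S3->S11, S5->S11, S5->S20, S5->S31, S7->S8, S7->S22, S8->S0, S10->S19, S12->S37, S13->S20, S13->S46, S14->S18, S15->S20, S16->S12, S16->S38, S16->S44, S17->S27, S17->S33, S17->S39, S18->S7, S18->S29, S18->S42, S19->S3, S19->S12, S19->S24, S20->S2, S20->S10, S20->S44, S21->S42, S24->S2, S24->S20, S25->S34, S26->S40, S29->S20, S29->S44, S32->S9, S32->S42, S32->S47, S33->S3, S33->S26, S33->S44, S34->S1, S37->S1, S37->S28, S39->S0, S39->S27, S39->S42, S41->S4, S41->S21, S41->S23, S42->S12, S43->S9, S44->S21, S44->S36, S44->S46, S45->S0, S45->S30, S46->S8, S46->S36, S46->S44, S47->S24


BFS from S0:
  layer 0: {S0}
  layer 1: {S34, S37, S43}
  layer 2: {S1, S9, S28}
  layer 3: {S12, S26, S29}
  layer 4: {S20, S40, S44}
  layer 5: {S2, S10, S21, S36, S46}
  layer 6: {S8, S19, S41, S42}
  layer 7: {S3, S4, S23, S24}
  layer 8: {S11}
Reachable set: {S0, S1, S2, S3, S4, S8, S9, S10, S11, S12, S19, S20, S21, S23, S24, S26, S28, S29, S34, S36, S37, S40, S41, S42, S43, S44, S46}
Count = 27

27


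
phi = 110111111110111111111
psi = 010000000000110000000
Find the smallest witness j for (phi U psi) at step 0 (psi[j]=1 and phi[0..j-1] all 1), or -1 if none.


(phi U psi) at 0: need smallest j with psi[j]=1 and phi[i]=1 for all i in [0,j).
Scan from step 0:
  step 0: phi=1, psi=0 -> continue
  step 1: psi=1 and phi held for [0,1) -> witness found
Witness step = 1

1


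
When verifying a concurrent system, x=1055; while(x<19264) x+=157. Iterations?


Step 1: x goes from 1055 toward 19264 by 157; the body runs while x<19264, so iterations = ceil((bound-start)/step)
Step 2: Distance=18209
Step 3: ceil(18209/157)=116

116


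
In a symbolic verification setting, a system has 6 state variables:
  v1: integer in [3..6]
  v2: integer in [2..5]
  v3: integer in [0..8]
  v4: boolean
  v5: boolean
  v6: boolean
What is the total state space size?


State space = product of domain sizes of all variables.
Domain sizes:
  v1 (integer in [3..6]): 4
  v2 (integer in [2..5]): 4
  v3 (integer in [0..8]): 9
  v4 (boolean): 2
  v5 (boolean): 2
  v6 (boolean): 2
Product = 4 * 4 * 9 * 2 * 2 * 2 = 1152

1152


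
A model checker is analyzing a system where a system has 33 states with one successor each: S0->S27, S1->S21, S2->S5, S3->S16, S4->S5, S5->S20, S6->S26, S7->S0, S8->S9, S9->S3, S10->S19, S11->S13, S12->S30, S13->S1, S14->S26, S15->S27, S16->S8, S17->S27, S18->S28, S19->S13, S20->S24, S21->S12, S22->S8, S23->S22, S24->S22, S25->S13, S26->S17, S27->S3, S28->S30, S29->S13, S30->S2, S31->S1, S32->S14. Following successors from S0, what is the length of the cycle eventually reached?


Trace from S0 until a state repeats:
  S0 -> S27 -> S3 -> S16 -> S8 -> S9 -> S3
S3 first seen at step 2, revisited at step 6.
Cycle length = 6 - 2 = 4

4


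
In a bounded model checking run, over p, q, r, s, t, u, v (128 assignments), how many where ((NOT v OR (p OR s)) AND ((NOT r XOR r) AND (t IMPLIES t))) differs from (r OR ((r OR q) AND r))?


F1 = ((NOT v OR (p OR s)) AND ((NOT r XOR r) AND (t IMPLIES t)))
F2 = (r OR ((r OR q) AND r))
Evaluate both on each of 128 rows (bits = p,q,r,s,t,u,v):
  row 0 [0000000]: F1=1 F2=0 (differ) -> 1
  row 1 [0000001]: F1=0 F2=0 -> 0
  row 2 [0000010]: F1=1 F2=0 (differ) -> 1
  row 3 [0000011]: F1=0 F2=0 -> 0
  row 4 [0000100]: F1=1 F2=0 (differ) -> 1
  (every remaining row is evaluated the same way; all 128 results are listed next)
Full result column, 8 rows per line (p,q,r,s fixed per line; t,u,v runs 000..111 left to right):
  rows 0-7 [p,q,r,s=0000]: 10101010  (ones: 4)
  rows 8-15 [p,q,r,s=0001]: 11111111  (ones: 8)
  rows 16-23 [p,q,r,s=0010]: 01010101  (ones: 4)
  rows 24-31 [p,q,r,s=0011]: 00000000  (ones: 0)
  rows 32-39 [p,q,r,s=0100]: 10101010  (ones: 4)
  rows 40-47 [p,q,r,s=0101]: 11111111  (ones: 8)
  rows 48-55 [p,q,r,s=0110]: 01010101  (ones: 4)
  rows 56-63 [p,q,r,s=0111]: 00000000  (ones: 0)
  rows 64-71 [p,q,r,s=1000]: 11111111  (ones: 8)
  rows 72-79 [p,q,r,s=1001]: 11111111  (ones: 8)
  rows 80-87 [p,q,r,s=1010]: 00000000  (ones: 0)
  rows 88-95 [p,q,r,s=1011]: 00000000  (ones: 0)
  rows 96-103 [p,q,r,s=1100]: 11111111  (ones: 8)
  rows 104-111 [p,q,r,s=1101]: 11111111  (ones: 8)
  rows 112-119 [p,q,r,s=1110]: 00000000  (ones: 0)
  rows 120-127 [p,q,r,s=1111]: 00000000  (ones: 0)
Disagreements = 4+8+4+0+4+8+4+0+8+8+0+0+8+8+0+0 = 64

64


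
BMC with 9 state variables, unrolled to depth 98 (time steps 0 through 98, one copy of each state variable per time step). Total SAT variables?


BMC unrolls to depth k, creating one copy of each state var for steps 0..k.
Step count = 98 + 1 = 99 (steps 0 through 98)
Vars per step = 9
Total = 9 * 99 = 891

891


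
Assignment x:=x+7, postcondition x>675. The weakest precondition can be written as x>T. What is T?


Formula: wp(x:=E, P) = P[E/x] (substitute E for x in postcondition)
Step 1: Postcondition: x>675
Step 2: Substitute x+7 for x: x+7>675
Step 3: Solve for x: x > 675-7 = 668

668


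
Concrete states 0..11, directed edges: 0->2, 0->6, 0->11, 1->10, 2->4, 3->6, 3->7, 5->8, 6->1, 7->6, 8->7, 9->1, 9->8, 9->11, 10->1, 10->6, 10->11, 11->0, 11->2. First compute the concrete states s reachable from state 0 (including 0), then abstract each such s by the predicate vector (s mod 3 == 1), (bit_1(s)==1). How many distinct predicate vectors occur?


BFS from 0:
Concrete reachable: {0, 1, 2, 4, 6, 10, 11}
Abstract via predicates (s mod 3 == 1), (bit_1(s)==1):
  (0,0) <- {0}
  (0,1) <- {2, 6, 11}
  (1,0) <- {1, 4}
  (1,1) <- {10}
Distinct abstract states = 4

4


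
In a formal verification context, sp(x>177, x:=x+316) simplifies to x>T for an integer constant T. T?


Formula: sp(P, x:=E) = exists old_x. (x = E[old_x/x]) AND P[old_x/x] (old_x is the value of x before the assignment; eliminate old_x by solving x = E[old_x/x] for old_x)
Step 1: Precondition P: x>177, i.e. old_x > 177
Step 2: Assignment gives x = old_x + 316, so old_x = x - 316
Step 3: Substitute into P: x - 316 > 177
Step 4: Simplify: x > 177+316 = 493

493


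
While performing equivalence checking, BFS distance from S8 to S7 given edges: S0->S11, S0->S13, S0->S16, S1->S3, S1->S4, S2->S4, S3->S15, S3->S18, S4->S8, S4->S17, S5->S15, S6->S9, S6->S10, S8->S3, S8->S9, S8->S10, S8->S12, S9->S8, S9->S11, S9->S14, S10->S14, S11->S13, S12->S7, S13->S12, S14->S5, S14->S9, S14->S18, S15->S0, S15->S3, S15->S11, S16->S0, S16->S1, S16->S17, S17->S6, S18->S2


BFS layer-by-layer from S8:
  dist 0: {S8}
  dist 1: {S3, S9, S10, S12}
  dist 2: {S7, S11, S14, S15, S18}
  -> S7 reached at distance 2
Shortest path length = 2

2


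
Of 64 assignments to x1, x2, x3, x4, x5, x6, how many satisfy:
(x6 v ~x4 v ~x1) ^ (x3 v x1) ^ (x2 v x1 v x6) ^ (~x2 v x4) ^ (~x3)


CNF with 5 clauses over 6 vars (64 assignments).
An assignment satisfies CNF iff every clause has >=1 true literal.
Check each row (bits = x1,x2,x3,x4,x5,x6; clause T/F shown):
  row 0 [000000]: clauses=TFFTT -> 0
  row 1 [000001]: clauses=TFTTT -> 0
  row 2 [000010]: clauses=TFFTT -> 0
  row 3 [000011]: clauses=TFTTT -> 0
  row 4 [000100]: clauses=TFFTT -> 0
  (every remaining row is evaluated the same way; all 64 results are listed next)
Full result column, 8 rows per line (x1,x2,x3 fixed per line; x4,x5,x6 runs 000..111 left to right):
  rows 0-7 [x1,x2,x3=000]: 00000000  (ones: 0)
  rows 8-15 [x1,x2,x3=001]: 00000000  (ones: 0)
  rows 16-23 [x1,x2,x3=010]: 00000000  (ones: 0)
  rows 24-31 [x1,x2,x3=011]: 00000000  (ones: 0)
  rows 32-39 [x1,x2,x3=100]: 11110101  (ones: 6)
  rows 40-47 [x1,x2,x3=101]: 00000000  (ones: 0)
  rows 48-55 [x1,x2,x3=110]: 00000101  (ones: 2)
  rows 56-63 [x1,x2,x3=111]: 00000000  (ones: 0)
Satisfying assignments = 0+0+0+0+6+0+2+0 = 8

8


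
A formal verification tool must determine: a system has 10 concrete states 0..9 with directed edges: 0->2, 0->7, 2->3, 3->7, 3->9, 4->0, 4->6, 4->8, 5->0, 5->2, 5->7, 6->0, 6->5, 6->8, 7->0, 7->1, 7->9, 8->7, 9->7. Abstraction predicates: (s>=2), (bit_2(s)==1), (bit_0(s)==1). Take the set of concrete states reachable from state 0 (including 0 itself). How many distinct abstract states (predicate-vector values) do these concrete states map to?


BFS from 0:
Concrete reachable: {0, 1, 2, 3, 7, 9}
Abstract via predicates (s>=2), (bit_2(s)==1), (bit_0(s)==1):
  (0,0,0) <- {0}
  (0,0,1) <- {1}
  (1,0,0) <- {2}
  (1,0,1) <- {3, 9}
  (1,1,1) <- {7}
Distinct abstract states = 5

5


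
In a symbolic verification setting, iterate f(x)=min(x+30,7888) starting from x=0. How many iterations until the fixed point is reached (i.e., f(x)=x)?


Step 1: x=0, cap=7888, increment=30
Step 2: x grows by 30 each step until capped at 7888; fixed point is x=7888
Step 3: iterations = ceil(7888/30) = 263

263


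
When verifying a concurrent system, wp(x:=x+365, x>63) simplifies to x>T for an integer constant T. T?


Formula: wp(x:=E, P) = P[E/x] (substitute E for x in postcondition)
Step 1: Postcondition: x>63
Step 2: Substitute x+365 for x: x+365>63
Step 3: Solve for x: x > 63-365 = -302

-302


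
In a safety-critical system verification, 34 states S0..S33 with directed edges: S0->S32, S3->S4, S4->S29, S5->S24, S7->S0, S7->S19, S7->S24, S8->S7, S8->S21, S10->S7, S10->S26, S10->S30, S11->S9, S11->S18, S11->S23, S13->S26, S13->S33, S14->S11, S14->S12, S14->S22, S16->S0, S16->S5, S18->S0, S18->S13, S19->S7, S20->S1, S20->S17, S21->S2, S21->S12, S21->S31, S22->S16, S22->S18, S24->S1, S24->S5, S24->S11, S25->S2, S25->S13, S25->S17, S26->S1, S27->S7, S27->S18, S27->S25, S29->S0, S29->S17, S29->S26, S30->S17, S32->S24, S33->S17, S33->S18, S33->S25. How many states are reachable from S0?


BFS from S0:
  layer 0: {S0}
  layer 1: {S32}
  layer 2: {S24}
  layer 3: {S1, S5, S11}
  layer 4: {S9, S18, S23}
  layer 5: {S13}
  layer 6: {S26, S33}
  layer 7: {S17, S25}
  layer 8: {S2}
Reachable set: {S0, S1, S2, S5, S9, S11, S13, S17, S18, S23, S24, S25, S26, S32, S33}
Count = 15

15


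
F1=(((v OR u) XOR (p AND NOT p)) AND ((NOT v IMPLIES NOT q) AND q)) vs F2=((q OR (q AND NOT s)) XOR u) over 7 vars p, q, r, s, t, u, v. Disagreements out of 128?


F1 = (((v OR u) XOR (p AND NOT p)) AND ((NOT v IMPLIES NOT q) AND q))
F2 = ((q OR (q AND NOT s)) XOR u)
Evaluate both on each of 128 rows (bits = p,q,r,s,t,u,v):
  row 0 [0000000]: F1=0 F2=0 -> 0
  row 1 [0000001]: F1=0 F2=0 -> 0
  row 2 [0000010]: F1=0 F2=1 (differ) -> 1
  row 3 [0000011]: F1=0 F2=1 (differ) -> 1
  row 4 [0000100]: F1=0 F2=0 -> 0
  (every remaining row is evaluated the same way; all 128 results are listed next)
Full result column, 8 rows per line (p,q,r,s fixed per line; t,u,v runs 000..111 left to right):
  rows 0-7 [p,q,r,s=0000]: 00110011  (ones: 4)
  rows 8-15 [p,q,r,s=0001]: 00110011  (ones: 4)
  rows 16-23 [p,q,r,s=0010]: 00110011  (ones: 4)
  rows 24-31 [p,q,r,s=0011]: 00110011  (ones: 4)
  rows 32-39 [p,q,r,s=0100]: 10011001  (ones: 4)
  rows 40-47 [p,q,r,s=0101]: 10011001  (ones: 4)
  rows 48-55 [p,q,r,s=0110]: 10011001  (ones: 4)
  rows 56-63 [p,q,r,s=0111]: 10011001  (ones: 4)
  rows 64-71 [p,q,r,s=1000]: 00110011  (ones: 4)
  rows 72-79 [p,q,r,s=1001]: 00110011  (ones: 4)
  rows 80-87 [p,q,r,s=1010]: 00110011  (ones: 4)
  rows 88-95 [p,q,r,s=1011]: 00110011  (ones: 4)
  rows 96-103 [p,q,r,s=1100]: 10011001  (ones: 4)
  rows 104-111 [p,q,r,s=1101]: 10011001  (ones: 4)
  rows 112-119 [p,q,r,s=1110]: 10011001  (ones: 4)
  rows 120-127 [p,q,r,s=1111]: 10011001  (ones: 4)
Disagreements = 4+4+4+4+4+4+4+4+4+4+4+4+4+4+4+4 = 64

64


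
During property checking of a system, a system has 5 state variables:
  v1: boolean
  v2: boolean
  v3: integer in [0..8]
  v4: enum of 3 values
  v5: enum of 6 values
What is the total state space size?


State space = product of domain sizes of all variables.
Domain sizes:
  v1 (boolean): 2
  v2 (boolean): 2
  v3 (integer in [0..8]): 9
  v4 (enum of 3 values): 3
  v5 (enum of 6 values): 6
Product = 2 * 2 * 9 * 3 * 6 = 648

648


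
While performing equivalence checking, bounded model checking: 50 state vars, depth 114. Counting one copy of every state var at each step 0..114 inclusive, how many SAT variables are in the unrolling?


BMC unrolls to depth k, creating one copy of each state var for steps 0..k.
Step count = 114 + 1 = 115 (steps 0 through 114)
Vars per step = 50
Total = 50 * 115 = 5750

5750


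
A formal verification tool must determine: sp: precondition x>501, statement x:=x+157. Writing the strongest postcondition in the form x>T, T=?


Formula: sp(P, x:=E) = exists old_x. (x = E[old_x/x]) AND P[old_x/x] (old_x is the value of x before the assignment; eliminate old_x by solving x = E[old_x/x] for old_x)
Step 1: Precondition P: x>501, i.e. old_x > 501
Step 2: Assignment gives x = old_x + 157, so old_x = x - 157
Step 3: Substitute into P: x - 157 > 501
Step 4: Simplify: x > 501+157 = 658

658


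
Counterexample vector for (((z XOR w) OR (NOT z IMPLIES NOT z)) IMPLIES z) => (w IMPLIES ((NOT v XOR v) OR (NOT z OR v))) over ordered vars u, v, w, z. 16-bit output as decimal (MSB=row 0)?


F1 = (((z XOR w) OR (NOT z IMPLIES NOT z)) IMPLIES z)
F2 = (w IMPLIES ((NOT v XOR v) OR (NOT z OR v)))
Counterexample to F1=>F2 is where F1=1 and F2=0.
Evaluate each row (bits = u,v,w,z, MSB first):
  row 0 [0000]: F1=0 F2=1 -> F1&~F2 -> 0
  row 1 [0001]: F1=1 F2=1 -> F1&~F2 -> 0
  row 2 [0010]: F1=0 F2=1 -> F1&~F2 -> 0
  row 3 [0011]: F1=1 F2=1 -> F1&~F2 -> 0
  row 4 [0100]: F1=0 F2=1 -> F1&~F2 -> 0
  row 5 [0101]: F1=1 F2=1 -> F1&~F2 -> 0
  row 6 [0110]: F1=0 F2=1 -> F1&~F2 -> 0
  row 7 [0111]: F1=1 F2=1 -> F1&~F2 -> 0
  row 8 [1000]: F1=0 F2=1 -> F1&~F2 -> 0
  row 9 [1001]: F1=1 F2=1 -> F1&~F2 -> 0
  row 10 [1010]: F1=0 F2=1 -> F1&~F2 -> 0
  row 11 [1011]: F1=1 F2=1 -> F1&~F2 -> 0
  row 12 [1100]: F1=0 F2=1 -> F1&~F2 -> 0
  row 13 [1101]: F1=1 F2=1 -> F1&~F2 -> 0
  row 14 [1110]: F1=0 F2=1 -> F1&~F2 -> 0
  row 15 [1111]: F1=1 F2=1 -> F1&~F2 -> 0
Full result column, 4 rows per line (u,v fixed per line; w,z runs 00..11 left to right):
  rows 0-3 [u,v=00]: 0000  = hex 0
  rows 4-7 [u,v=01]: 0000  = hex 0
  rows 8-11 [u,v=10]: 0000  = hex 0
  rows 12-15 [u,v=11]: 0000  = hex 0
Counterexample vector (row 0 .. row 15) = 0000000000000000
Output column grouped in 4s = 0000 0000 0000 0000 = 0x0000
Convert to decimal digit by digit (value = value*16 + digit):
  0 -> 0
  0*16 + 0 = 0
  0*16 + 0 = 0
  0*16 + 0 = 0
Decimal = 0

0


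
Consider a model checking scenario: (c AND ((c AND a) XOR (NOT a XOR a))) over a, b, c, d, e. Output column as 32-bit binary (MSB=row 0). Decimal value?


Formula: (c AND ((c AND a) XOR (NOT a XOR a))) over a, b, c, d, e (32 rows)
Evaluate each row (bits = a,b,c,d,e, MSB first):
  row 0 [00000]: (0 AND ((0 AND 0) XOR (NOT 0 XOR 0))) -> 0
  row 1 [00001]: (0 AND ((0 AND 0) XOR (NOT 0 XOR 0))) -> 0
  row 2 [00010]: (0 AND ((0 AND 0) XOR (NOT 0 XOR 0))) -> 0
  row 3 [00011]: (0 AND ((0 AND 0) XOR (NOT 0 XOR 0))) -> 0
  row 4 [00100]: (1 AND ((1 AND 0) XOR (NOT 0 XOR 0))) -> 1
  row 5 [00101]: (1 AND ((1 AND 0) XOR (NOT 0 XOR 0))) -> 1
  row 6 [00110]: (1 AND ((1 AND 0) XOR (NOT 0 XOR 0))) -> 1
  row 7 [00111]: (1 AND ((1 AND 0) XOR (NOT 0 XOR 0))) -> 1
  row 8 [01000]: (0 AND ((0 AND 0) XOR (NOT 0 XOR 0))) -> 0
  row 9 [01001]: (0 AND ((0 AND 0) XOR (NOT 0 XOR 0))) -> 0
  row 10 [01010]: (0 AND ((0 AND 0) XOR (NOT 0 XOR 0))) -> 0
  row 11 [01011]: (0 AND ((0 AND 0) XOR (NOT 0 XOR 0))) -> 0
  row 12 [01100]: (1 AND ((1 AND 0) XOR (NOT 0 XOR 0))) -> 1
  row 13 [01101]: (1 AND ((1 AND 0) XOR (NOT 0 XOR 0))) -> 1
  row 14 [01110]: (1 AND ((1 AND 0) XOR (NOT 0 XOR 0))) -> 1
  row 15 [01111]: (1 AND ((1 AND 0) XOR (NOT 0 XOR 0))) -> 1
  row 16 [10000]: (0 AND ((0 AND 1) XOR (NOT 1 XOR 1))) -> 0
  row 17 [10001]: (0 AND ((0 AND 1) XOR (NOT 1 XOR 1))) -> 0
  row 18 [10010]: (0 AND ((0 AND 1) XOR (NOT 1 XOR 1))) -> 0
  row 19 [10011]: (0 AND ((0 AND 1) XOR (NOT 1 XOR 1))) -> 0
  row 20 [10100]: (1 AND ((1 AND 1) XOR (NOT 1 XOR 1))) -> 0
  row 21 [10101]: (1 AND ((1 AND 1) XOR (NOT 1 XOR 1))) -> 0
  row 22 [10110]: (1 AND ((1 AND 1) XOR (NOT 1 XOR 1))) -> 0
  row 23 [10111]: (1 AND ((1 AND 1) XOR (NOT 1 XOR 1))) -> 0
  row 24 [11000]: (0 AND ((0 AND 1) XOR (NOT 1 XOR 1))) -> 0
  row 25 [11001]: (0 AND ((0 AND 1) XOR (NOT 1 XOR 1))) -> 0
  row 26 [11010]: (0 AND ((0 AND 1) XOR (NOT 1 XOR 1))) -> 0
  row 27 [11011]: (0 AND ((0 AND 1) XOR (NOT 1 XOR 1))) -> 0
  row 28 [11100]: (1 AND ((1 AND 1) XOR (NOT 1 XOR 1))) -> 0
  row 29 [11101]: (1 AND ((1 AND 1) XOR (NOT 1 XOR 1))) -> 0
  row 30 [11110]: (1 AND ((1 AND 1) XOR (NOT 1 XOR 1))) -> 0
  row 31 [11111]: (1 AND ((1 AND 1) XOR (NOT 1 XOR 1))) -> 0
Full result column, 4 rows per line (a,b,c fixed per line; d,e runs 00..11 left to right):
  rows 0-3 [a,b,c=000]: 0000  = hex 0
  rows 4-7 [a,b,c=001]: 1111  = hex F
  rows 8-11 [a,b,c=010]: 0000  = hex 0
  rows 12-15 [a,b,c=011]: 1111  = hex F
  rows 16-19 [a,b,c=100]: 0000  = hex 0
  rows 20-23 [a,b,c=101]: 0000  = hex 0
  rows 24-27 [a,b,c=110]: 0000  = hex 0
  rows 28-31 [a,b,c=111]: 0000  = hex 0
Output column (row 0 .. row 31) = 00001111000011110000000000000000
Output column grouped in 4s = 0000 1111 0000 1111 0000 0000 0000 0000 = 0x0F0F0000
Convert to decimal digit by digit (value = value*16 + digit):
  0 -> 0
  0*16 + 15 (F) = 15
  15*16 + 0 = 240
  240*16 + 15 (F) = 3855
  3855*16 + 0 = 61680
  61680*16 + 0 = 986880
  986880*16 + 0 = 15790080
  15790080*16 + 0 = 252641280
Decimal = 252641280

252641280
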